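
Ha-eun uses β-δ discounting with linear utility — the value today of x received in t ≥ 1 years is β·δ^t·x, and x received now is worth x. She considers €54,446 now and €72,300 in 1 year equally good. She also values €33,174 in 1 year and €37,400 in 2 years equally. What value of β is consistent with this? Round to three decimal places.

β ≈ 0.849

From the later pair, β·δ^1·33174 = β·δ^2·37400; dividing through, δ = 33174/37400 = 0.88701.
Now use the now-vs-future pair: 54446 = β·δ·72300 gives β = 54446/(0.88701·72300) ≈ 0.849.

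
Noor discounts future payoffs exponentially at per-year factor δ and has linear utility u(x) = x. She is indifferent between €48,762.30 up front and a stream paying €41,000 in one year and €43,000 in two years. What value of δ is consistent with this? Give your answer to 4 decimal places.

δ ≈ 0.6900

Equating present values: 48762.30 = 41000δ + 43000δ².
Rearranged: 43000δ² + 41000δ − 48762.30 = 0.
The positive root is δ = [−41000 + √(41000² + 4·43000·48762.30)] / (2·43000) = (−41000 + 100340.000)/86000 ≈ 0.6900.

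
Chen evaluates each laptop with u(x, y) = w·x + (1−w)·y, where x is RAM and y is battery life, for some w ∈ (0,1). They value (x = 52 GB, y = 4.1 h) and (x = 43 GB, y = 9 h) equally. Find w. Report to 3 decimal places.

u(52,4.1) = u(43,9) means w·52 + (1−w)·4.1 = w·43 + (1−w)·9.
Collecting terms: w·9 = (1−w)·4.9.
The marginal rate of substitution is 4.9/9, so w = 4.9/(9+4.9) = 0.353.

w = 0.353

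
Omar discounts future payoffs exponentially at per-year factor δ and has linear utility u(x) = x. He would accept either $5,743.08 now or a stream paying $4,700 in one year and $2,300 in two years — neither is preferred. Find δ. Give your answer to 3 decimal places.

The stream is worth 4700δ + 2300δ² today, so 4700δ + 2300δ² = 5743.08.
Rearranged: 2300δ² + 4700δ − 5743.08 = 0.
δ = (−4700 + √(4700² + 4·2300·5743.08)) / (2·2300) = (−4700 + √74926336.00) / 4600 ≈ 0.860.

δ ≈ 0.860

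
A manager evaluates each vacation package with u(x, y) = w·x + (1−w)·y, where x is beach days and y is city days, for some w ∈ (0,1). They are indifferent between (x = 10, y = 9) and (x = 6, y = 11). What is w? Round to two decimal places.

Indifference: w·10 + (1−w)·9 = w·6 + (1−w)·11.
Rearranging, 4·w − 2·(1−w) = 0.
Hence w = 2/(4+2) = 2/6 = 0.33.

w = 0.33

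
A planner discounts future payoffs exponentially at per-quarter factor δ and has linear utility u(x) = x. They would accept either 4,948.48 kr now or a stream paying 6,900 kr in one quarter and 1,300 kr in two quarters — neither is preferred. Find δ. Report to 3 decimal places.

The stream is worth 6900δ + 1300δ² today, so 6900δ + 1300δ² = 4948.48.
Rearranged: 1300δ² + 6900δ − 4948.48 = 0.
The positive root is δ = [−6900 + √(6900² + 4·1300·4948.48)] / (2·1300) = (−6900 + 8564.000)/2600 ≈ 0.640.

δ ≈ 0.640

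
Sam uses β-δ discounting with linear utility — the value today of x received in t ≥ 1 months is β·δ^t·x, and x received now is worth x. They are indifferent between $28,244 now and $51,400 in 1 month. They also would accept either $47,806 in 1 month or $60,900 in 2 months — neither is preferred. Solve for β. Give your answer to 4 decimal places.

From the later pair, β·δ^1·47806 = β·δ^2·60900; dividing through, δ = 47806/60900 = 0.78499.
The first indifference: 28244 = β·δ·51400, so β = 28244/(δ·51400) = 28244/(0.78499·51400) ≈ 0.7000.

β ≈ 0.7000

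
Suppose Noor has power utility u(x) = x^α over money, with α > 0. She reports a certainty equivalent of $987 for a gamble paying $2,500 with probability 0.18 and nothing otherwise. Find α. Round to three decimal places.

α ≈ 1.845

The lottery's expected utility is 0.18·u(2500) + 0.82·u(0) = 0.18·2500^α (since u(0) = 0 for α > 0).
Indifference: 987^α = 0.18·2500^α, so (987/2500)^α = 0.18.
Take logs: α = ln 0.18 / ln(987/2500) ≈ 1.84511.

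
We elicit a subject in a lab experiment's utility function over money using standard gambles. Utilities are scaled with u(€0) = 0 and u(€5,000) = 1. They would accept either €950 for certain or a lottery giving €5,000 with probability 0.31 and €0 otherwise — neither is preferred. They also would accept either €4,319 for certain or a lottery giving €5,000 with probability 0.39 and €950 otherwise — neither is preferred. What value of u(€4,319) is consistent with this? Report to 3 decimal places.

From the first indifference, u(€950) = 0.31·u(€5,000) + 0.69·u(€0) = 0.31·1 + 0.69·0 = 0.31.
Then u(€4,319) = 0.39·u(€5,000) + 0.61·u(€950) = 0.39·1.00 + 0.61·0.31 = 0.5791.

0.579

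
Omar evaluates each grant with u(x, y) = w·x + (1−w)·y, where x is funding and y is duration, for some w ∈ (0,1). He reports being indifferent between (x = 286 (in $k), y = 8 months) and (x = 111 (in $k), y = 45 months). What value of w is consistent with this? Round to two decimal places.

w = 0.17

Equating utilities: w·286 + (1−w)·8 = w·111 + (1−w)·45.
Rearranging, 175·w − 37·(1−w) = 0.
So w/(1−w) = 37/175 = 0.2114, giving w = 37/(175+37) = 0.17.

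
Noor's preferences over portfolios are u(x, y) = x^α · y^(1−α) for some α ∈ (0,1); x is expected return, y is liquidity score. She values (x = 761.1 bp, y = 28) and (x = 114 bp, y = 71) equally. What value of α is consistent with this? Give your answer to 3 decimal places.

Indifference: 761.1^α · 28^(1−α) = 114^α · 71^(1−α).
(761.1/114)^α = (71/28)^(1−α); take logs: α·ln(761.1/114) = (1−α)·ln(71/28), i.e. α·1.898566 = (1−α)·0.930475.
So α/(1−α) = (0.930475)/(1.898566) = 0.490094, and α = 0.490094/1.490094 ≈ 0.329.

α ≈ 0.329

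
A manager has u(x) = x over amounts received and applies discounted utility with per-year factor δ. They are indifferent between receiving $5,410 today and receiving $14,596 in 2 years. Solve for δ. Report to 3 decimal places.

δ ≈ 0.609

Indifference means u(5410) = δ^2 · u(14596), so δ^2 = u(5410)/u(14596).
With u(x) = x: δ^2 = 5410/14596 = 0.37065.
Taking the square root: δ = 0.37065^(1/2) ≈ 0.609.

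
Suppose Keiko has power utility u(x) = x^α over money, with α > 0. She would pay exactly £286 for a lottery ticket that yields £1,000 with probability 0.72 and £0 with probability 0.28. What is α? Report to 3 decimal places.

The lottery's expected utility is 0.72·u(1000) + 0.28·u(0) = 0.72·1000^α (since u(0) = 0 for α > 0).
Indifference: 286^α = 0.72·1000^α, so (286/1000)^α = 0.72.
Taking logs: α·ln(286/1000) = ln(0.72), so α = -0.328504 / -1.251763 ≈ 0.262.

α ≈ 0.262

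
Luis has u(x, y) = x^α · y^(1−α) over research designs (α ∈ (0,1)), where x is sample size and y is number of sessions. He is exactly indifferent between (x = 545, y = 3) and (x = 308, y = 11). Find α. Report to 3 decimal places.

α ≈ 0.695

Set the two utilities equal: 545^α·3^(1−α) = 308^α·11^(1−α).
Rearrange to (545/308)^α = (11/3)^(1−α) and take logs: α·0.570686 = (1−α)·1.299283.
So α/(1−α) = (1.299283)/(0.570686) = 2.276704, and α = 2.276704/3.276704 ≈ 0.695.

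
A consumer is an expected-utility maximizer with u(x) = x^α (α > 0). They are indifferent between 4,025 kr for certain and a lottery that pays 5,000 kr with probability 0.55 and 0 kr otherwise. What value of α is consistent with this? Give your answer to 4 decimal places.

α ≈ 2.7561

The lottery's expected utility is 0.55·u(5000) + 0.45·u(0) = 0.55·5000^α (since u(0) = 0 for α > 0).
Setting u(4025) equal to that: 4025^α = 0.55·5000^α ⇒ (4025/5000)^α = 0.55.
α = ln(0.55) / ln(4025/5000) = -0.5978370/-0.2169130 ≈ 2.7561.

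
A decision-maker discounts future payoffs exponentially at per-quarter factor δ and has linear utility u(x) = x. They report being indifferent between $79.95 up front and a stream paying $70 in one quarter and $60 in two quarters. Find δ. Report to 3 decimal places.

δ ≈ 0.710

The stream is worth 70δ + 60δ² today, so 70δ + 60δ² = 79.95.
So 60δ² + 70δ − 79.95 = 0.
The positive root is δ = [−70 + √(70² + 4·60·79.95)] / (2·60) = (−70 + 155.203)/120 ≈ 0.710.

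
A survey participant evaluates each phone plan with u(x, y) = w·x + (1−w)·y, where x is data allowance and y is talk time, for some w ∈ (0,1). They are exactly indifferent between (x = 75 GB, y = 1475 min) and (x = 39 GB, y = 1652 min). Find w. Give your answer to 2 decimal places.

u(75,1475) = u(39,1652) means w·75 + (1−w)·1475 = w·39 + (1−w)·1652.
Collecting terms: w·36 = (1−w)·177.
Hence w = 177/(36+177) = 177/213 = 0.83.

w = 0.83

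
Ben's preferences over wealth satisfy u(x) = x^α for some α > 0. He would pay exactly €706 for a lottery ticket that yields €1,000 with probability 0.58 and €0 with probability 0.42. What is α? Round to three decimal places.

α ≈ 1.565

Since u(0) = 0, the lottery's EU is 0.58·1000^α.
Equating: 706^α = 0.58·1000^α, i.e. 0.7060^α = 0.58.
Taking logs: α·ln(706/1000) = ln(0.58), so α = -0.544727 / -0.348140 ≈ 1.565.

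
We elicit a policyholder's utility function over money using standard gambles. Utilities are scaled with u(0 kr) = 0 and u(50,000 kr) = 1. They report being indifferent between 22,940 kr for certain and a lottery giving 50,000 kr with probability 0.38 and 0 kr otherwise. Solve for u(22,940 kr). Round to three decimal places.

0.380

u(22,940 kr) equals the lottery's expected utility: 0.38·1 + 0.62·0 = 0.38.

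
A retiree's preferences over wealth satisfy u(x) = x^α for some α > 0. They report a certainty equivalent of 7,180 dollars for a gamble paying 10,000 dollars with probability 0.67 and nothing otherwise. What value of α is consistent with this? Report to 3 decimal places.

α ≈ 1.209

The lottery's expected utility is 0.67·u(10000) + 0.33·u(0) = 0.67·10000^α (since u(0) = 0 for α > 0).
Setting u(7180) equal to that: 7180^α = 0.67·10000^α ⇒ (7180/10000)^α = 0.67.
Taking logs: α·ln(7180/10000) = ln(0.67), so α = -0.400478 / -0.331286 ≈ 1.209.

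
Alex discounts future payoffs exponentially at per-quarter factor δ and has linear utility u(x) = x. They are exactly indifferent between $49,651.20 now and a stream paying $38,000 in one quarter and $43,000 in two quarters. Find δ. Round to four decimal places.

δ ≈ 0.7200

Equating present values: 49651.20 = 38000δ + 43000δ².
That is, 43000δ² + 38000δ − 49651.20 = 0, a quadratic in δ.
δ = (−38000 + √(38000² + 4·43000·49651.20)) / (2·43000) = (−38000 + √9984006400.00) / 86000 ≈ 0.7200.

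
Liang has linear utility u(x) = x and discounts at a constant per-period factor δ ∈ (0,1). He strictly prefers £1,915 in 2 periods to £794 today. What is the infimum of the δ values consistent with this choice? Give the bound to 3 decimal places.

δ > 0.644

Under u(x) = x this choice says 794 < δ^2·1915.
Hence δ^2 > 794/1915 = 0.41462, and x ↦ x^(1/2) is increasing on (0,∞).
δ > (794/1915)^(1/2) ≈ 0.644.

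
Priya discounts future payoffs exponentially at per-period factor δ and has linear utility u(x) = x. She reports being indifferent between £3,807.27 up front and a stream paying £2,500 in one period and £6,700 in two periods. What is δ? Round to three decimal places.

δ ≈ 0.590

Equating present values: 3807.27 = 2500δ + 6700δ².
So 6700δ² + 2500δ − 3807.27 = 0.
The positive root is δ = [−2500 + √(2500² + 4·6700·3807.27)] / (2·6700) = (−2500 + 10406.000)/13400 ≈ 0.590.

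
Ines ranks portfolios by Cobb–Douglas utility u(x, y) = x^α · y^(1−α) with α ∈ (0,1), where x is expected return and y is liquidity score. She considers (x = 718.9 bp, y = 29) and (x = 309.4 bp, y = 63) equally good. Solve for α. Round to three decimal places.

α ≈ 0.479

Indifference: 718.9^α · 29^(1−α) = 309.4^α · 63^(1−α).
(718.9/309.4)^α = (63/29)^(1−α); take logs: α·ln(718.9/309.4) = (1−α)·ln(63/29), i.e. α·0.843087 = (1−α)·0.775839.
Thus α·(1.618926) = 0.775839, so α = 0.775839/1.618926 ≈ 0.479.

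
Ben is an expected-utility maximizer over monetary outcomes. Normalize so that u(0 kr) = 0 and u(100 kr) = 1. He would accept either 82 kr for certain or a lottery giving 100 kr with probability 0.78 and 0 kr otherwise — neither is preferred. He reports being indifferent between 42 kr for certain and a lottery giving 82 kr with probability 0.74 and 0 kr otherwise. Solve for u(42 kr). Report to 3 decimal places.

From the first indifference, u(82 kr) = 0.78·u(100 kr) + 0.22·u(0 kr) = 0.78·1 + 0.22·0 = 0.78.
Chaining: u(42 kr) = 0.74·0.78 + 0.26·0.00 = 0.5772.

0.577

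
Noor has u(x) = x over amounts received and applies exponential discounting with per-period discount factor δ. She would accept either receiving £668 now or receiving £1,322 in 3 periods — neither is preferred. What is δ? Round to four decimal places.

Equating discounted utilities: u(668) = δ^3·u(1322) ⇒ δ^3 = u(668)/u(1322).
With u(x) = x: δ^3 = 668/1322 = 0.50530.
So δ = 0.50530^(1/3) ≈ 0.7965.

δ ≈ 0.7965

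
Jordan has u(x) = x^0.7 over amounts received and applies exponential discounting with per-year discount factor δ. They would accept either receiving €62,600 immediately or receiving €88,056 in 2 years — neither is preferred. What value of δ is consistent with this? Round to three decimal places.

Indifference means u(62600) = δ^2 · u(88056), so δ^2 = u(62600)/u(88056).
Since u(x) = x^0.7, δ^2 = (62600/88056)^0.7 = 0.71091^0.7 = 0.78754.
Hence δ = (0.78754)^(1/2) = 0.88743.

δ ≈ 0.887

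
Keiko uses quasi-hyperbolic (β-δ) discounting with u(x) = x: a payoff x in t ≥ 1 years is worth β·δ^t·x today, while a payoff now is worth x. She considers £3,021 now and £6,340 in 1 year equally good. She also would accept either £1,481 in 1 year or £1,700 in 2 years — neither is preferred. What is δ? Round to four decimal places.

From the later pair, β·δ^1·1481 = β·δ^2·1700; dividing through, δ = 1481/1700 = 0.87118.

δ ≈ 0.8712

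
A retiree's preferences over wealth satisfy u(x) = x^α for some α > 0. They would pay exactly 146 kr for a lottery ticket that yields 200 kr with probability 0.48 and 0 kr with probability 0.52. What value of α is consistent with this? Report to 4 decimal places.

EU(lottery) = 0.48·200^α + 0.52·0 = 0.48·200^α.
Indifference: 146^α = 0.48·200^α, so (146/200)^α = 0.48.
α = ln(0.48) / ln(146/200) = -0.7339692/-0.3147107 ≈ 2.3322.

α ≈ 2.3322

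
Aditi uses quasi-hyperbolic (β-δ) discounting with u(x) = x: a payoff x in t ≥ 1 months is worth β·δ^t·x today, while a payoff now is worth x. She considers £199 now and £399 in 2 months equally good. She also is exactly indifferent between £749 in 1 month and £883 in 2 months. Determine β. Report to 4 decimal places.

β ≈ 0.6932

Both payoffs in the second observation are in the future, so β drops out: δ^1·749 = δ^2·883 ⇒ δ = 749/883 = 0.84824.
Now use the now-vs-future pair: 199 = β·δ^2·399 gives β = 199/(0.71952·399) ≈ 0.6932.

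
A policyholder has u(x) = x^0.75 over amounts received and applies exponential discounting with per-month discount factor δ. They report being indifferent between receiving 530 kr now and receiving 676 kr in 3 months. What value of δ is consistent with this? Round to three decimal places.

δ ≈ 0.941

Equating discounted utilities: u(530) = δ^3·u(676) ⇒ δ^3 = u(530)/u(676).
Since u(x) = x^0.75, δ^3 = (530/676)^0.75 = 0.78402^0.75 = 0.83320.
So δ = 0.83320^(1/3) ≈ 0.941.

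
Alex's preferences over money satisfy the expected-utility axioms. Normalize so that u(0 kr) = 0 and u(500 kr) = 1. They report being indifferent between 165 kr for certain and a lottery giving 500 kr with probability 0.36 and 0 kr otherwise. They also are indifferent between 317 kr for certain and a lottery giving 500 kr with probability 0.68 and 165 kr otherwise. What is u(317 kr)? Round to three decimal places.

First, u(165 kr) = 0.36·u(500 kr) + 0.64·u(0 kr) = 0.36.
Then u(317 kr) = 0.68·u(500 kr) + 0.32·u(165 kr) = 0.68·1.00 + 0.32·0.36 = 0.7952.

0.795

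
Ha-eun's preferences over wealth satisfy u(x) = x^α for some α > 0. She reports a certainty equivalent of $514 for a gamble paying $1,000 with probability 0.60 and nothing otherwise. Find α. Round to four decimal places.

α ≈ 0.7675

Since u(0) = 0, the lottery's EU is 0.60·1000^α.
Indifference: 514^α = 0.60·1000^α, so (514/1000)^α = 0.60.
α = ln(0.60) / ln(514/1000) = -0.5108256/-0.6655320 ≈ 0.7675.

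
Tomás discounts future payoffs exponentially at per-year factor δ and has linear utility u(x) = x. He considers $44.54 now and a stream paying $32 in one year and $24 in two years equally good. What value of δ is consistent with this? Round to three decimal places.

δ ≈ 0.850

Equating present values: 44.54 = 32δ + 24δ².
So 24δ² + 32δ − 44.54 = 0.
δ = (−32 + √(32² + 4·24·44.54)) / (2·24) = (−32 + √5299.84) / 48 ≈ 0.850.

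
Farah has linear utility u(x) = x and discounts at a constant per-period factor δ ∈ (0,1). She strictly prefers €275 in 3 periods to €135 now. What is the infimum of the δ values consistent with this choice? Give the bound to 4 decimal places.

Comparing present values: 135 < δ^3·275.
Hence δ^3 > 135/275 = 0.49091, and x ↦ x^(1/3) is increasing on (0,∞).
δ > 0.49091^(1/3) = 0.7889.

δ > 0.7889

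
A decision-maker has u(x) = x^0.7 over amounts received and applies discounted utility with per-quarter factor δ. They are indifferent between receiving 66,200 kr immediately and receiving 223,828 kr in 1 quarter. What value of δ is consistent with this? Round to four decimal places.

Equating discounted utilities: u(66200) = δ·u(223828) ⇒ δ = u(66200)/u(223828).
With u(x) = x^0.7: δ = 66200^0.7/223828^0.7 = (66200/223828)^0.7 = 0.42625.

δ ≈ 0.4262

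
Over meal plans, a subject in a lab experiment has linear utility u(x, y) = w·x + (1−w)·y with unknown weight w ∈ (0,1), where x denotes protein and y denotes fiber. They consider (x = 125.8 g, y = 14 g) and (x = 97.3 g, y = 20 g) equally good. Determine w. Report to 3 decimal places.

u(125.8,14) = u(97.3,20) means w·125.8 + (1−w)·14 = w·97.3 + (1−w)·20.
Collecting terms: w·28.5 = (1−w)·6.
So w/(1−w) = 6/28.5 = 0.2105, giving w = 6/(28.5+6) = 0.174.

w = 0.174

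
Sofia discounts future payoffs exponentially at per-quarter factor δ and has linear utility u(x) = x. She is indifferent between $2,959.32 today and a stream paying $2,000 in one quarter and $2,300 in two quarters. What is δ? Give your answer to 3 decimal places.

Equating present values: 2959.32 = 2000δ + 2300δ².
That is, 2300δ² + 2000δ − 2959.32 = 0, a quadratic in δ.
By the quadratic formula (taking the positive root), δ = (−2000 + √31225744.00) / 4600 ≈ 0.780.

δ ≈ 0.780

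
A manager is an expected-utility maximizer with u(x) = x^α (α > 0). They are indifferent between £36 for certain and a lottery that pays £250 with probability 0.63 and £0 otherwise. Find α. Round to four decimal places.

α ≈ 0.2384

The lottery's expected utility is 0.63·u(250) + 0.37·u(0) = 0.63·250^α (since u(0) = 0 for α > 0).
Indifference: 36^α = 0.63·250^α, so (36/250)^α = 0.63.
Taking logs: α·ln(36/250) = ln(0.63), so α = -0.4620355 / -1.9379420 ≈ 0.2384.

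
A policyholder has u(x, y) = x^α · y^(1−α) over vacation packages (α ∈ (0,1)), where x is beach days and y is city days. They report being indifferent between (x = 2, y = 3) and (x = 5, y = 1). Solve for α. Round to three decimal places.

α ≈ 0.545

Indifference: 2^α · 3^(1−α) = 5^α · 1^(1−α).
Rearrange to (2/5)^α = (1/3)^(1−α) and take logs: α·-0.916291 = (1−α)·-1.098612.
With A = -0.916291 and B = -1.098612: α·A = (1−α)·B, so α = B/(A+B) = -1.098612/-2.014903 ≈ 0.545.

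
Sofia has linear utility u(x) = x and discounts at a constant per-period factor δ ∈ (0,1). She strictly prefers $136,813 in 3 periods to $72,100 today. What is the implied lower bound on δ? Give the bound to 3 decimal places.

δ > 0.808

Comparing present values: 72100 < δ^3·136813.
Dividing by 136813: δ^3 > 0.52700. Both sides are positive, so the cube root keeps the direction.
δ > (72100/136813)^(1/3) ≈ 0.808.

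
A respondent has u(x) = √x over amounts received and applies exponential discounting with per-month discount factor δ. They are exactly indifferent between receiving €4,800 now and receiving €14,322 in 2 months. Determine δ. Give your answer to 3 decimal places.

Equating discounted utilities: u(4800) = δ^2·u(14322) ⇒ δ^2 = u(4800)/u(14322).
Since u(x) = √x, δ^2 = √(4800/14322) = 0.57892.
So δ = 0.57892^(1/2) ≈ 0.761.

δ ≈ 0.761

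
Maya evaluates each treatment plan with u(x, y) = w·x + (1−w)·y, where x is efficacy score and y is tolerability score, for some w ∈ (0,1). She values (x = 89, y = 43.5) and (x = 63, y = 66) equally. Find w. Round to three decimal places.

w = 0.464

u(89,43.5) = u(63,66) means w·89 + (1−w)·43.5 = w·63 + (1−w)·66.
Rearranging, 26·w − 22.5·(1−w) = 0.
Hence w = 22.5/(26+22.5) = 22.5/48.5 = 0.464.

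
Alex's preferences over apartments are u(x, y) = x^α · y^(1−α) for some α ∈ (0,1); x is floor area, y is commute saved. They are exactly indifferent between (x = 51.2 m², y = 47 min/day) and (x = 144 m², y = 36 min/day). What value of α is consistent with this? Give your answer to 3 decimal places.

α ≈ 0.205

Set the two utilities equal: 51.2^α·47^(1−α) = 144^α·36^(1−α).
Taking logs: α·ln 51.2 + (1−α)·ln 47 = α·ln 144 + (1−α)·ln 36, i.e. α·-1.034074 = (1−α)·-0.266629.
With A = -1.034074 and B = -0.266629: α·A = (1−α)·B, so α = B/(A+B) = -0.266629/-1.300703 ≈ 0.205.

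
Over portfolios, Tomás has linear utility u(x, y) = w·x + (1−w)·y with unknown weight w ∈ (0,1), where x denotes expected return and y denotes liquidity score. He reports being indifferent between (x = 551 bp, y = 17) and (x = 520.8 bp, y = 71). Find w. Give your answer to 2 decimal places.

w = 0.64

u(551,17) = u(520.8,71) means w·551 + (1−w)·17 = w·520.8 + (1−w)·71.
Rearranging, 30.2·w − 54·(1−w) = 0.
The marginal rate of substitution is 54/30.2, so w = 54/(30.2+54) = 0.64.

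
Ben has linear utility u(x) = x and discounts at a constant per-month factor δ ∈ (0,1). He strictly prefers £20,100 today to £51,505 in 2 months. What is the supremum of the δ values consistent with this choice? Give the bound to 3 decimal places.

Under u(x) = x this choice says 20100 > δ^2·51505.
Dividing by 51505: δ^2 < 0.39025. Both sides are positive, so the square root keeps the direction.
δ < 0.39025^(1/2) = 0.625.

δ < 0.625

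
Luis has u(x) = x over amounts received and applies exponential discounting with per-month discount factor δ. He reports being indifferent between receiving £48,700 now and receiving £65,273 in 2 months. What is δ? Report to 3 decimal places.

δ ≈ 0.864

Equating discounted utilities: u(48700) = δ^2·u(65273) ⇒ δ^2 = u(48700)/u(65273).
With u(x) = x: δ^2 = 48700/65273 = 0.74610.
Taking the square root: δ = 0.74610^(1/2) ≈ 0.864.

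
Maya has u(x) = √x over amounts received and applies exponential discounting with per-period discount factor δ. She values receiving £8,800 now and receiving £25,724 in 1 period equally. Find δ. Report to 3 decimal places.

Indifference means u(8800) = δ · u(25724), so δ = u(8800)/u(25724).
Since u(x) = √x, δ = √(8800/25724) = 0.58489.

δ ≈ 0.585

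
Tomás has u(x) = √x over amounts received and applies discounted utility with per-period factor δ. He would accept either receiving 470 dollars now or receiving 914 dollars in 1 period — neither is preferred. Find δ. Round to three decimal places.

δ ≈ 0.717

Indifference means u(470) = δ · u(914), so δ = u(470)/u(914).
With u(x) = √x: δ = √470/√914 = √(470/914) = 0.71709.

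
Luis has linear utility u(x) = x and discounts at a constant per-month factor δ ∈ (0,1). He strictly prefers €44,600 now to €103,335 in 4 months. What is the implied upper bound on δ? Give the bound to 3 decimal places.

δ < 0.811

Under u(x) = x this choice says 44600 > δ^4·103335.
Dividing by 103335: δ^4 < 0.43161. Both sides are positive, so the 4th root keeps the direction.
δ < (44600/103335)^(1/4) ≈ 0.811.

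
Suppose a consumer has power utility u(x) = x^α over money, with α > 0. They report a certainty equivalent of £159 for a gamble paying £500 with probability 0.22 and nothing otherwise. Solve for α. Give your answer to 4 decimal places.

EU(lottery) = 0.22·500^α + 0.78·0 = 0.22·500^α.
Setting u(159) equal to that: 159^α = 0.22·500^α ⇒ (159/500)^α = 0.22.
α = ln(0.22) / ln(159/500) = -1.5141277/-1.1457039 ≈ 1.3216.

α ≈ 1.3216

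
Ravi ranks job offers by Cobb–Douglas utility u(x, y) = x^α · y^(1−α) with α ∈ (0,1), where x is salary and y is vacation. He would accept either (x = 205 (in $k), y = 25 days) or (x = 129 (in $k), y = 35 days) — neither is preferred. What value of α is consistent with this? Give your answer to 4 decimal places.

α ≈ 0.4208

Indifference: 205^α · 25^(1−α) = 129^α · 35^(1−α).
Rearrange to (205/129)^α = (35/25)^(1−α) and take logs: α·0.4631976 = (1−α)·0.3364722.
Thus α·(0.7996698) = 0.3364722, so α = 0.3364722/0.7996698 ≈ 0.4208.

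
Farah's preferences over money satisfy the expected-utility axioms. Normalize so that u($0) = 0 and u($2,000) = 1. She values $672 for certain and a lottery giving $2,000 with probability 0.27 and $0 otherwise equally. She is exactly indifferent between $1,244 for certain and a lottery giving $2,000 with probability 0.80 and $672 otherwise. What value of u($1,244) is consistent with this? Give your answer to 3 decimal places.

The first gamble pins u($672): it must equal 0.27·1 + 0.73·0 = 0.27.
The second indifference gives u($1,244) = 0.80·u($2,000) + 0.20·u($672) = 0.80·1.00 + 0.20·0.27 = 0.8540.

0.854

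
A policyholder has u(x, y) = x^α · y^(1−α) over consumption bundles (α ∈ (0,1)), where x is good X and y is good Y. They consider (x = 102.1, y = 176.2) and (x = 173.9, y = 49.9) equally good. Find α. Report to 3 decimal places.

α ≈ 0.703

Set the two utilities equal: 102.1^α·176.2^(1−α) = 173.9^α·49.9^(1−α).
Rearrange to (102.1/173.9)^α = (49.9/176.2)^(1−α) and take logs: α·-0.532528 = (1−α)·-1.261599.
So α/(1−α) = (-1.261599)/(-0.532528) = 2.369075, and α = 2.369075/3.369075 ≈ 0.703.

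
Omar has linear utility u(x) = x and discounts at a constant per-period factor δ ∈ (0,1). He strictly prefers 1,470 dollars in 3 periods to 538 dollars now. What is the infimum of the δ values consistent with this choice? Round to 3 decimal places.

Comparing present values: 538 < δ^3·1470.
Dividing by 1470: δ^3 > 0.36599. Both sides are positive, so the cube root keeps the direction.
δ > (538/1470)^(1/3) ≈ 0.715.

δ > 0.715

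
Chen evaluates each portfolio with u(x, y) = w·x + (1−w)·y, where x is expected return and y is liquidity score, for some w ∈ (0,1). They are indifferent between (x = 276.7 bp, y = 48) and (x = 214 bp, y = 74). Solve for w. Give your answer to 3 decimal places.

w = 0.293

Indifference: w·276.7 + (1−w)·48 = w·214 + (1−w)·74.
Collecting terms: w·62.7 = (1−w)·26.
The marginal rate of substitution is 26/62.7, so w = 26/(62.7+26) = 0.293.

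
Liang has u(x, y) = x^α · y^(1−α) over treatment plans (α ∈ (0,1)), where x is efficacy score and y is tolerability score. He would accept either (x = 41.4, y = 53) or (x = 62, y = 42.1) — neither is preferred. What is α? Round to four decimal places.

Set the two utilities equal: 41.4^α·53^(1−α) = 62^α·42.1^(1−α).
(41.4/62)^α = (42.1/53)^(1−α); take logs: α·ln(41.4/62) = (1−α)·ln(42.1/53), i.e. α·-0.4038535 = (1−α)·-0.2302442.
With A = -0.4038535 and B = -0.2302442: α·A = (1−α)·B, so α = B/(A+B) = -0.2302442/-0.6340977 ≈ 0.3631.

α ≈ 0.3631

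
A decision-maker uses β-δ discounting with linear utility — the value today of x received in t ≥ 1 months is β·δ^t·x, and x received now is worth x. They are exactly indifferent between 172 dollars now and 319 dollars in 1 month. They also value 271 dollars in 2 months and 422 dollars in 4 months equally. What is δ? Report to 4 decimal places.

δ ≈ 0.8014

From the later pair, β·δ^2·271 = β·δ^4·422; dividing through, δ^2 = 271/422 = 0.64218, so δ = 0.80136.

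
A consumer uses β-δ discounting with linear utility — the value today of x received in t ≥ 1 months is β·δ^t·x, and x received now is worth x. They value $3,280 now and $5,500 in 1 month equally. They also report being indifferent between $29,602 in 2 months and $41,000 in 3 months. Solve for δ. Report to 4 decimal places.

From the later pair, β·δ^2·29602 = β·δ^3·41000; dividing through, δ = 29602/41000 = 0.72200.

δ ≈ 0.7220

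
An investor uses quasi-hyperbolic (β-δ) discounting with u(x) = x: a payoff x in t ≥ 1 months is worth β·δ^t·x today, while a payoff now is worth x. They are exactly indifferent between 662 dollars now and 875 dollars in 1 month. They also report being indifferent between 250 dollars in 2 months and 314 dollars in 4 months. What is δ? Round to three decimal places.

δ ≈ 0.892

Both payoffs in the second observation are in the future, so β drops out: δ^2·250 = δ^4·314 ⇒ δ^2 = 250/314 = 0.79618, so δ = 0.89229.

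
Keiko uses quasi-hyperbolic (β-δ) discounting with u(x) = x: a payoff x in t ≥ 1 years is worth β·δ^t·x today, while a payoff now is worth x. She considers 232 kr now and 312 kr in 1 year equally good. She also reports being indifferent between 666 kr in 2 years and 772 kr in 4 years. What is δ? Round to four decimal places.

δ ≈ 0.9288

From the later pair, β·δ^2·666 = β·δ^4·772; dividing through, δ^2 = 666/772 = 0.86269, so δ = 0.92881.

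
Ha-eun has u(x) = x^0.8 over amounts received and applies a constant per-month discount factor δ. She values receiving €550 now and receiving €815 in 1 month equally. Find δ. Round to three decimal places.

Equating discounted utilities: u(550) = δ·u(815) ⇒ δ = u(550)/u(815).
With u(x) = x^0.8: δ = 550^0.8/815^0.8 = (550/815)^0.8 = 0.73007.

δ ≈ 0.730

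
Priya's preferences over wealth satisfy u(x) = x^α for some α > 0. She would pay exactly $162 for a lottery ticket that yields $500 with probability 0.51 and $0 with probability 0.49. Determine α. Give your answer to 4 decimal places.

The lottery's expected utility is 0.51·u(500) + 0.49·u(0) = 0.51·500^α (since u(0) = 0 for α > 0).
Setting u(162) equal to that: 162^α = 0.51·500^α ⇒ (162/500)^α = 0.51.
α = ln(0.51) / ln(162/500) = -0.6733446/-1.1270118 ≈ 0.5975.

α ≈ 0.5975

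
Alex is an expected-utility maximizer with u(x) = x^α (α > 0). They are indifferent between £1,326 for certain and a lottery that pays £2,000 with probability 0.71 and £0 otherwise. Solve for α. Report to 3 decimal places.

EU(lottery) = 0.71·2000^α + 0.29·0 = 0.71·2000^α.
Indifference: 1326^α = 0.71·2000^α, so (1326/2000)^α = 0.71.
Take logs: α = ln 0.71 / ln(1326/2000) ≈ 0.83335.

α ≈ 0.833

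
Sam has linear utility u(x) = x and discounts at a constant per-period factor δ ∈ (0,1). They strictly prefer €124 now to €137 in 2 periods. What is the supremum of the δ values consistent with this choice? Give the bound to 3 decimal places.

Under u(x) = x this choice says 124 > δ^2·137.
Hence δ^2 < 124/137 = 0.90511, and x ↦ x^(1/2) is increasing on (0,∞).
δ < (124/137)^(1/2) ≈ 0.951.

δ < 0.951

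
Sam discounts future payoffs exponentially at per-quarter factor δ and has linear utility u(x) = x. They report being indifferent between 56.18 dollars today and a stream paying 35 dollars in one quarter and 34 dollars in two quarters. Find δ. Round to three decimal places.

Present value of the stream is 35·δ + 34·δ². Indifference gives 35δ + 34δ² = 56.18.
That is, 34δ² + 35δ − 56.18 = 0, a quadratic in δ.
δ = (−35 + √(35² + 4·34·56.18)) / (2·34) = (−35 + √8865.48) / 68 ≈ 0.870.

δ ≈ 0.870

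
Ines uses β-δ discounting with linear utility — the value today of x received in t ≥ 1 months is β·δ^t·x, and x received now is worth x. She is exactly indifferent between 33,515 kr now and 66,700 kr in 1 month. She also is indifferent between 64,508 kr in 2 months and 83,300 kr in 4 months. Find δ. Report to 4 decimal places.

Both payoffs in the second observation are in the future, so β drops out: δ^2·64508 = δ^4·83300 ⇒ δ^2 = 64508/83300 = 0.77441, so δ = 0.88000.

δ ≈ 0.8800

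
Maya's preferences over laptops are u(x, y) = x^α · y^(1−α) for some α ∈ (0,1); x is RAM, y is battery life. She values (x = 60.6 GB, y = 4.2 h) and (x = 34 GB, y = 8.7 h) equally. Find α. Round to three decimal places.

α ≈ 0.558

Indifference: 60.6^α · 4.2^(1−α) = 34^α · 8.7^(1−α).
(60.6/34)^α = (8.7/4.2)^(1−α); take logs: α·ln(60.6/34) = (1−α)·ln(8.7/4.2), i.e. α·0.577934 = (1−α)·0.728239.
With A = 0.577934 and B = 0.728239: α·A = (1−α)·B, so α = B/(A+B) = 0.728239/1.306173 ≈ 0.558.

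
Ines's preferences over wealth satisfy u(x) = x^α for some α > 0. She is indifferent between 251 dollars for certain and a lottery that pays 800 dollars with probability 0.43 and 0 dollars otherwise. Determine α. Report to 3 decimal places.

Since u(0) = 0, the lottery's EU is 0.43·800^α.
Setting u(251) equal to that: 251^α = 0.43·800^α ⇒ (251/800)^α = 0.43.
α = ln(0.43) / ln(251/800) = -0.843970/-1.159159 ≈ 0.728.

α ≈ 0.728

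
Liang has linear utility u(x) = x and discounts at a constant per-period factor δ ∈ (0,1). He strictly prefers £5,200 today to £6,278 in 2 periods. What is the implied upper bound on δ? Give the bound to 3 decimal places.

Comparing present values: 5200 > δ^2·6278.
So δ^2 < 5200/6278 = 0.82829; taking the square root of both positive sides preserves the inequality.
δ < (5200/6278)^(1/2) ≈ 0.910.

δ < 0.910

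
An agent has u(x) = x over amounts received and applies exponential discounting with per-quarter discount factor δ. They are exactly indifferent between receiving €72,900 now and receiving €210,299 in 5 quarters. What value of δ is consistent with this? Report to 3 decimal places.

δ ≈ 0.809

The payoff in 5 quarters is discounted by δ^5, so u(72900) = δ^5·u(210299) and δ^5 = u(72900)/u(210299).
With u(x) = x: δ^5 = 72900/210299 = 0.34665.
Hence δ = (0.34665)^(1/5) = 0.80906.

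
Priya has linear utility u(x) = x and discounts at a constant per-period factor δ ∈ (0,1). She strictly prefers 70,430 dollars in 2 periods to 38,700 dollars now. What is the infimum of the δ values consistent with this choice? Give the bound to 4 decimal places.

δ > 0.7413

The preference means 38700 < δ^2·70430.
Hence δ^2 > 38700/70430 = 0.54948, and x ↦ x^(1/2) is increasing on (0,∞).
δ > (38700/70430)^(1/2) ≈ 0.7413.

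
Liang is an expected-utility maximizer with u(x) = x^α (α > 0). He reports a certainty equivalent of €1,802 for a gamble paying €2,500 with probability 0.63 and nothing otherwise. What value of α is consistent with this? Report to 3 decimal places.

The lottery's expected utility is 0.63·u(2500) + 0.37·u(0) = 0.63·2500^α (since u(0) = 0 for α > 0).
Indifference: 1802^α = 0.63·2500^α, so (1802/2500)^α = 0.63.
Taking logs: α·ln(1802/2500) = ln(0.63), so α = -0.462035 / -0.327394 ≈ 1.411.

α ≈ 1.411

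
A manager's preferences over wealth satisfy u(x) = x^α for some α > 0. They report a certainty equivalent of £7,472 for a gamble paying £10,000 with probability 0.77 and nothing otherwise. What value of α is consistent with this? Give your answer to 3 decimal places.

α ≈ 0.897

Since u(0) = 0, the lottery's EU is 0.77·10000^α.
Indifference: 7472^α = 0.77·10000^α, so (7472/10000)^α = 0.77.
α = ln(0.77) / ln(7472/10000) = -0.261365/-0.291422 ≈ 0.897.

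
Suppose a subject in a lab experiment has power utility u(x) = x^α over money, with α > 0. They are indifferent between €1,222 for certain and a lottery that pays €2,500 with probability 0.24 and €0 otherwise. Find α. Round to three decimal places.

Since u(0) = 0, the lottery's EU is 0.24·2500^α.
Setting u(1222) equal to that: 1222^α = 0.24·2500^α ⇒ (1222/2500)^α = 0.24.
Taking logs: α·ln(1222/2500) = ln(0.24), so α = -1.427116 / -0.715802 ≈ 1.994.

α ≈ 1.994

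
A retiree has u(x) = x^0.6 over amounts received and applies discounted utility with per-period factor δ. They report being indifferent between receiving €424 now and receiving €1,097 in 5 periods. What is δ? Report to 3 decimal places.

δ ≈ 0.892

Indifference means u(424) = δ^5 · u(1097), so δ^5 = u(424)/u(1097).
Since u(x) = x^0.6, δ^5 = (424/1097)^0.6 = 0.38651^0.6 = 0.56532.
Hence δ = (0.56532)^(1/5) = 0.89219.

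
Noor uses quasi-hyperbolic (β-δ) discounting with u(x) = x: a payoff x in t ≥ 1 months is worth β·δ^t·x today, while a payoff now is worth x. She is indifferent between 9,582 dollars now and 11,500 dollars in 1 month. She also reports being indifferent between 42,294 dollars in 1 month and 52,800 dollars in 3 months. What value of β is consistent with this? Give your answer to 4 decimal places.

β ≈ 0.9310

The second indifference involves only future payoffs, so β cancels: β·δ^1·42294 = β·δ^3·52800, giving δ^2 = 42294/52800 = 0.80102, so δ = 0.89500.
The first indifference: 9582 = β·δ·11500, so β = 9582/(δ·11500) = 9582/(0.89500·11500) ≈ 0.9310.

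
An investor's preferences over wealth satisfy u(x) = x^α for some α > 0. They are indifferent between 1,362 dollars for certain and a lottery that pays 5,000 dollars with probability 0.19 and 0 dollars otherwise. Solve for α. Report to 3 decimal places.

α ≈ 1.277

The lottery's expected utility is 0.19·u(5000) + 0.81·u(0) = 0.19·5000^α (since u(0) = 0 for α > 0).
Indifference: 1362^α = 0.19·5000^α, so (1362/5000)^α = 0.19.
α = ln(0.19) / ln(1362/5000) = -1.660731/-1.300484 ≈ 1.277.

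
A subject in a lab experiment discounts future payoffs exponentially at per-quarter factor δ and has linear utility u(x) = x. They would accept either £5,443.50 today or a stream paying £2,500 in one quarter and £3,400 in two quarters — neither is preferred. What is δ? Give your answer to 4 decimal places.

δ ≈ 0.9500

The stream is worth 2500δ + 3400δ² today, so 2500δ + 3400δ² = 5443.50.
That is, 3400δ² + 2500δ − 5443.50 = 0, a quadratic in δ.
By the quadratic formula (taking the positive root), δ = (−2500 + √80281600.00) / 6800 ≈ 0.9500.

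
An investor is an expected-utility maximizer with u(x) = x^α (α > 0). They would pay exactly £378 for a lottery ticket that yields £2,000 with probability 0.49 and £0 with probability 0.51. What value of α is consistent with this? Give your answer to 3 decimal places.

Since u(0) = 0, the lottery's EU is 0.49·2000^α.
Equating: 378^α = 0.49·2000^α, i.e. 0.1890^α = 0.49.
Take logs: α = ln 0.49 / ln(378/2000) ≈ 0.42818.

α ≈ 0.428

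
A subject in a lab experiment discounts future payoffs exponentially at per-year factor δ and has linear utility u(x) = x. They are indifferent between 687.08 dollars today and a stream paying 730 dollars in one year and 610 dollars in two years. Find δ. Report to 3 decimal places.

Equating present values: 687.08 = 730δ + 610δ².
So 610δ² + 730δ − 687.08 = 0.
The positive root is δ = [−730 + √(730² + 4·610·687.08)] / (2·610) = (−730 + 1486.397)/1220 ≈ 0.620.

δ ≈ 0.620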